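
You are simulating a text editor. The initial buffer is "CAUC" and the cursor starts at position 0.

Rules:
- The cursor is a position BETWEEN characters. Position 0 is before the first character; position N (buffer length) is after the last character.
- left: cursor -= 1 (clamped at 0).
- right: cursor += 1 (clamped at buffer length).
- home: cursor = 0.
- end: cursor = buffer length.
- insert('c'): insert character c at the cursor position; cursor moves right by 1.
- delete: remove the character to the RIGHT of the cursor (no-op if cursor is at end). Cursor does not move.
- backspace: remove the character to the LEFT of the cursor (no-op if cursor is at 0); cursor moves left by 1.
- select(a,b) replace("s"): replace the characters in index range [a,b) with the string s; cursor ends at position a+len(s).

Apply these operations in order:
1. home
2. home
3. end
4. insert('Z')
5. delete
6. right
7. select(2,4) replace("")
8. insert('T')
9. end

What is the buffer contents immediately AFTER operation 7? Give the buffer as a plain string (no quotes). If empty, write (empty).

After op 1 (home): buf='CAUC' cursor=0
After op 2 (home): buf='CAUC' cursor=0
After op 3 (end): buf='CAUC' cursor=4
After op 4 (insert('Z')): buf='CAUCZ' cursor=5
After op 5 (delete): buf='CAUCZ' cursor=5
After op 6 (right): buf='CAUCZ' cursor=5
After op 7 (select(2,4) replace("")): buf='CAZ' cursor=2

Answer: CAZ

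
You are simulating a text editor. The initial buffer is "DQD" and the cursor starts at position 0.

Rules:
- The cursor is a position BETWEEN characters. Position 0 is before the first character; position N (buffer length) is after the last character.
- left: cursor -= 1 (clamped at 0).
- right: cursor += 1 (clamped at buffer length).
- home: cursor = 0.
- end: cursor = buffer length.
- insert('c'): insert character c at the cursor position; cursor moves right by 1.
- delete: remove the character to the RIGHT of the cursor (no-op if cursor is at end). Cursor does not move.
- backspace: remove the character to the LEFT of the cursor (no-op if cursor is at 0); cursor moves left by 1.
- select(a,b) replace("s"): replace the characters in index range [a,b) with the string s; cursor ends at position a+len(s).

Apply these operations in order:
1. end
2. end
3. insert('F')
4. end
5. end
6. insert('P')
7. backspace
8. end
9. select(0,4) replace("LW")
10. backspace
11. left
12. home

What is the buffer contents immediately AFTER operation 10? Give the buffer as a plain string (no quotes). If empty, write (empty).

Answer: L

Derivation:
After op 1 (end): buf='DQD' cursor=3
After op 2 (end): buf='DQD' cursor=3
After op 3 (insert('F')): buf='DQDF' cursor=4
After op 4 (end): buf='DQDF' cursor=4
After op 5 (end): buf='DQDF' cursor=4
After op 6 (insert('P')): buf='DQDFP' cursor=5
After op 7 (backspace): buf='DQDF' cursor=4
After op 8 (end): buf='DQDF' cursor=4
After op 9 (select(0,4) replace("LW")): buf='LW' cursor=2
After op 10 (backspace): buf='L' cursor=1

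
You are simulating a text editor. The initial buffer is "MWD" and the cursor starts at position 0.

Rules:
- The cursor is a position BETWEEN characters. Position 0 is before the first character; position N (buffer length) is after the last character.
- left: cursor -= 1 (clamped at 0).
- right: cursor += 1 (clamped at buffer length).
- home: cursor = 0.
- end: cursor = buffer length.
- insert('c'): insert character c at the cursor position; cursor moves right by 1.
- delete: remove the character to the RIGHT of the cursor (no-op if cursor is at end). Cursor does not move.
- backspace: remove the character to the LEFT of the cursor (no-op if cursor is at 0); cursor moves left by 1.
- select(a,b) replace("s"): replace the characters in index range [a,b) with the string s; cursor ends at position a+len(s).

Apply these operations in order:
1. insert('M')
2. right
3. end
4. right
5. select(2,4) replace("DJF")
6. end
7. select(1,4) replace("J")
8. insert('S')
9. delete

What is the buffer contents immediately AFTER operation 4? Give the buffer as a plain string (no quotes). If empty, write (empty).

Answer: MMWD

Derivation:
After op 1 (insert('M')): buf='MMWD' cursor=1
After op 2 (right): buf='MMWD' cursor=2
After op 3 (end): buf='MMWD' cursor=4
After op 4 (right): buf='MMWD' cursor=4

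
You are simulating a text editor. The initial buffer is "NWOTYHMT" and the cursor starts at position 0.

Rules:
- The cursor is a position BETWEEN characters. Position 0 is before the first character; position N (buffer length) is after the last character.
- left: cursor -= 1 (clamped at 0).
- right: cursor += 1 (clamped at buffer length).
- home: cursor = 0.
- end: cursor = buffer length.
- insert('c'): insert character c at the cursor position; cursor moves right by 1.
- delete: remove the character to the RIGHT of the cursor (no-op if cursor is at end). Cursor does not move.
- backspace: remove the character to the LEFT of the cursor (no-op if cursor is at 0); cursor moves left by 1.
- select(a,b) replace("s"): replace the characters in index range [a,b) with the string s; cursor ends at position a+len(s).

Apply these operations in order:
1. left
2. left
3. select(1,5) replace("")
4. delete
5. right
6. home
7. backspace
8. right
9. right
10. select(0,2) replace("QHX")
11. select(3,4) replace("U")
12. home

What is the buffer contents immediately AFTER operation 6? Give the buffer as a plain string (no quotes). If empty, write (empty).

Answer: NMT

Derivation:
After op 1 (left): buf='NWOTYHMT' cursor=0
After op 2 (left): buf='NWOTYHMT' cursor=0
After op 3 (select(1,5) replace("")): buf='NHMT' cursor=1
After op 4 (delete): buf='NMT' cursor=1
After op 5 (right): buf='NMT' cursor=2
After op 6 (home): buf='NMT' cursor=0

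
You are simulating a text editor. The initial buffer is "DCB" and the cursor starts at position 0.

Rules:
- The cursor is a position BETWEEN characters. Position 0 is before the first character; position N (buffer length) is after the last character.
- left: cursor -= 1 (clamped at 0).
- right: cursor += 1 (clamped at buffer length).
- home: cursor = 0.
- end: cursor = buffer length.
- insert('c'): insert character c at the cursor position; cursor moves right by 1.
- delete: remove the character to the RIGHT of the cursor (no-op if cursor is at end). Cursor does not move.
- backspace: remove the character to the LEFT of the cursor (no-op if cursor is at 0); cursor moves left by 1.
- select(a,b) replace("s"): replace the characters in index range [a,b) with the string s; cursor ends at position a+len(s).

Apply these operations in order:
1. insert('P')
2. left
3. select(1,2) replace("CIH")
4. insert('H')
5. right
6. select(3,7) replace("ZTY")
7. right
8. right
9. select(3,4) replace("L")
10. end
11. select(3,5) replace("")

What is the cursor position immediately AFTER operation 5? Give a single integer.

After op 1 (insert('P')): buf='PDCB' cursor=1
After op 2 (left): buf='PDCB' cursor=0
After op 3 (select(1,2) replace("CIH")): buf='PCIHCB' cursor=4
After op 4 (insert('H')): buf='PCIHHCB' cursor=5
After op 5 (right): buf='PCIHHCB' cursor=6

Answer: 6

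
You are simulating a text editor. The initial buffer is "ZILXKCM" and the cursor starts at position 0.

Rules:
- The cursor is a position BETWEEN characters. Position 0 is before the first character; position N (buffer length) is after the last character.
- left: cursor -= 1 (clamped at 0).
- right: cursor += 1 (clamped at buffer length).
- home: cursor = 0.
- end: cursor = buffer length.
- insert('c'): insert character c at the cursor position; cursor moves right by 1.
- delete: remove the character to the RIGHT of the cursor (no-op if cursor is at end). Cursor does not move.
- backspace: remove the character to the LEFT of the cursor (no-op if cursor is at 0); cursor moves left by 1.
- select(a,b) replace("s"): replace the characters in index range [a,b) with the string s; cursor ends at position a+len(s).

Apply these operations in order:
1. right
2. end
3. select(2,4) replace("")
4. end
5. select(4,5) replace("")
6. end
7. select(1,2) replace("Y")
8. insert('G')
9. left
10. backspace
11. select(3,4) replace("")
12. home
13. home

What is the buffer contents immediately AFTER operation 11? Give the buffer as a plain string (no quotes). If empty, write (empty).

After op 1 (right): buf='ZILXKCM' cursor=1
After op 2 (end): buf='ZILXKCM' cursor=7
After op 3 (select(2,4) replace("")): buf='ZIKCM' cursor=2
After op 4 (end): buf='ZIKCM' cursor=5
After op 5 (select(4,5) replace("")): buf='ZIKC' cursor=4
After op 6 (end): buf='ZIKC' cursor=4
After op 7 (select(1,2) replace("Y")): buf='ZYKC' cursor=2
After op 8 (insert('G')): buf='ZYGKC' cursor=3
After op 9 (left): buf='ZYGKC' cursor=2
After op 10 (backspace): buf='ZGKC' cursor=1
After op 11 (select(3,4) replace("")): buf='ZGK' cursor=3

Answer: ZGK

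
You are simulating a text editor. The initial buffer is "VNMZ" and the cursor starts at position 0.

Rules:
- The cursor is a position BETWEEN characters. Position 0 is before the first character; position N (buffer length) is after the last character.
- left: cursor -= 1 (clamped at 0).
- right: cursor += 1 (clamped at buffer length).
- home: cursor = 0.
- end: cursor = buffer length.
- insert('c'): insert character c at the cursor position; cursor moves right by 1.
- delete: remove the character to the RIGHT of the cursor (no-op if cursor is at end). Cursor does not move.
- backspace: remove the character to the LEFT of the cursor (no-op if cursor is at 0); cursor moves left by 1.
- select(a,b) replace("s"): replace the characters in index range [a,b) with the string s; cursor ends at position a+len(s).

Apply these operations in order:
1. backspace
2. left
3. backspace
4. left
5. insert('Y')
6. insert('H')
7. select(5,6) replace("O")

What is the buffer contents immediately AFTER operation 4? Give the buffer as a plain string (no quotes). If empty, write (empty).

Answer: VNMZ

Derivation:
After op 1 (backspace): buf='VNMZ' cursor=0
After op 2 (left): buf='VNMZ' cursor=0
After op 3 (backspace): buf='VNMZ' cursor=0
After op 4 (left): buf='VNMZ' cursor=0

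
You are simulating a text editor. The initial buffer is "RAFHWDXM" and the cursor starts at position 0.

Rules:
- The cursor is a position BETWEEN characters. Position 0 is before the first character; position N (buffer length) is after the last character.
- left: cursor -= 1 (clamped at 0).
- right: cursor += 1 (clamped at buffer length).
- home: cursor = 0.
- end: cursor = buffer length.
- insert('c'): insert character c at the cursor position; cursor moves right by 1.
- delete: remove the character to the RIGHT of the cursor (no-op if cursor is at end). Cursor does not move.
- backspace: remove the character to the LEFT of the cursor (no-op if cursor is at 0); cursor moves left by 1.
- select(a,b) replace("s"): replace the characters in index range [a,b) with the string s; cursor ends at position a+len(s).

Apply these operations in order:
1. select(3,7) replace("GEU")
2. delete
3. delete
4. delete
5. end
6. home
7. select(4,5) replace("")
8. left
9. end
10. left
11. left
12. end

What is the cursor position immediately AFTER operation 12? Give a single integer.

After op 1 (select(3,7) replace("GEU")): buf='RAFGEUM' cursor=6
After op 2 (delete): buf='RAFGEU' cursor=6
After op 3 (delete): buf='RAFGEU' cursor=6
After op 4 (delete): buf='RAFGEU' cursor=6
After op 5 (end): buf='RAFGEU' cursor=6
After op 6 (home): buf='RAFGEU' cursor=0
After op 7 (select(4,5) replace("")): buf='RAFGU' cursor=4
After op 8 (left): buf='RAFGU' cursor=3
After op 9 (end): buf='RAFGU' cursor=5
After op 10 (left): buf='RAFGU' cursor=4
After op 11 (left): buf='RAFGU' cursor=3
After op 12 (end): buf='RAFGU' cursor=5

Answer: 5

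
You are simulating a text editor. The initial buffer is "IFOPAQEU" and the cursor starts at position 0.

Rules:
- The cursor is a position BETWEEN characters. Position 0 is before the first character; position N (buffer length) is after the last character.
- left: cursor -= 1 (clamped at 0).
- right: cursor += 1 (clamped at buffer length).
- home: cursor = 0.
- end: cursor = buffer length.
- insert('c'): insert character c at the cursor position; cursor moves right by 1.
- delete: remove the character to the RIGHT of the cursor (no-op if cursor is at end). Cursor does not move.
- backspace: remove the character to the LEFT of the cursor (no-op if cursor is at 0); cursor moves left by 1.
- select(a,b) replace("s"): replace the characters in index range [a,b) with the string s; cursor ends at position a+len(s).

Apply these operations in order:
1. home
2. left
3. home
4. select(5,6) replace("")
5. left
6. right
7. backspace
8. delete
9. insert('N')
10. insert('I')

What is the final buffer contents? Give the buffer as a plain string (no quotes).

After op 1 (home): buf='IFOPAQEU' cursor=0
After op 2 (left): buf='IFOPAQEU' cursor=0
After op 3 (home): buf='IFOPAQEU' cursor=0
After op 4 (select(5,6) replace("")): buf='IFOPAEU' cursor=5
After op 5 (left): buf='IFOPAEU' cursor=4
After op 6 (right): buf='IFOPAEU' cursor=5
After op 7 (backspace): buf='IFOPEU' cursor=4
After op 8 (delete): buf='IFOPU' cursor=4
After op 9 (insert('N')): buf='IFOPNU' cursor=5
After op 10 (insert('I')): buf='IFOPNIU' cursor=6

Answer: IFOPNIU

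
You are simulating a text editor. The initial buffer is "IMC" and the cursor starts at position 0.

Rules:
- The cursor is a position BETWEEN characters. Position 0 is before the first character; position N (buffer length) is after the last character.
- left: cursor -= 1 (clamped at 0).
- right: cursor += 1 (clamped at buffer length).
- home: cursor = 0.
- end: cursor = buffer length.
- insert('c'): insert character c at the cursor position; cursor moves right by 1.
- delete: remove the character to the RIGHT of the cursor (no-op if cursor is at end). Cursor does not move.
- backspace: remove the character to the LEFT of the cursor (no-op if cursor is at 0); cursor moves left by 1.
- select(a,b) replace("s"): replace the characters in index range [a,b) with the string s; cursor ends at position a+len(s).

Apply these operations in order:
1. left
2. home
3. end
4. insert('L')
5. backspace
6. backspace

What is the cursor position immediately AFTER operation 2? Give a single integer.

Answer: 0

Derivation:
After op 1 (left): buf='IMC' cursor=0
After op 2 (home): buf='IMC' cursor=0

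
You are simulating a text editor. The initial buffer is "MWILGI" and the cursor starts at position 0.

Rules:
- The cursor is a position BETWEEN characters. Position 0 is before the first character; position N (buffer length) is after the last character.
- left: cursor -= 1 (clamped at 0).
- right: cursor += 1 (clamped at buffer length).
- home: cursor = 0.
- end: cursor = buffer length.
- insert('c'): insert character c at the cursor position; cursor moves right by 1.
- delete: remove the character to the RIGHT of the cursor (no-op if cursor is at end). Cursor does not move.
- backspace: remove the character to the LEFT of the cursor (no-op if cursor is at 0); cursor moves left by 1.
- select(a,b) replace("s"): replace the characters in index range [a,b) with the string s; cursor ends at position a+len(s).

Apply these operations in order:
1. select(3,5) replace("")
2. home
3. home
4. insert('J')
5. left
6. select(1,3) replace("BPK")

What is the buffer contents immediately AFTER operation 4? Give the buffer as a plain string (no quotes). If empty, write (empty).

Answer: JMWII

Derivation:
After op 1 (select(3,5) replace("")): buf='MWII' cursor=3
After op 2 (home): buf='MWII' cursor=0
After op 3 (home): buf='MWII' cursor=0
After op 4 (insert('J')): buf='JMWII' cursor=1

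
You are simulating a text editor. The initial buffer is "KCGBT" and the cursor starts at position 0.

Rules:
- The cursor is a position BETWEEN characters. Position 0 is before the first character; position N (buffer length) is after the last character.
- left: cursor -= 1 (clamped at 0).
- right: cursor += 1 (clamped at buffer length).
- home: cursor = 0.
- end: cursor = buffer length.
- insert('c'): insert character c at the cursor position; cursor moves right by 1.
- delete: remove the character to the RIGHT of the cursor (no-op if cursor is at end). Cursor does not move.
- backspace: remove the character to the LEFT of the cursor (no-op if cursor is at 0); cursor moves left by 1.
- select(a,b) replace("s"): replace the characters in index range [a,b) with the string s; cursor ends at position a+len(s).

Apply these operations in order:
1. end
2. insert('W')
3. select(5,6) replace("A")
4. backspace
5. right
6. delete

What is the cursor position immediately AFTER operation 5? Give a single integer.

Answer: 5

Derivation:
After op 1 (end): buf='KCGBT' cursor=5
After op 2 (insert('W')): buf='KCGBTW' cursor=6
After op 3 (select(5,6) replace("A")): buf='KCGBTA' cursor=6
After op 4 (backspace): buf='KCGBT' cursor=5
After op 5 (right): buf='KCGBT' cursor=5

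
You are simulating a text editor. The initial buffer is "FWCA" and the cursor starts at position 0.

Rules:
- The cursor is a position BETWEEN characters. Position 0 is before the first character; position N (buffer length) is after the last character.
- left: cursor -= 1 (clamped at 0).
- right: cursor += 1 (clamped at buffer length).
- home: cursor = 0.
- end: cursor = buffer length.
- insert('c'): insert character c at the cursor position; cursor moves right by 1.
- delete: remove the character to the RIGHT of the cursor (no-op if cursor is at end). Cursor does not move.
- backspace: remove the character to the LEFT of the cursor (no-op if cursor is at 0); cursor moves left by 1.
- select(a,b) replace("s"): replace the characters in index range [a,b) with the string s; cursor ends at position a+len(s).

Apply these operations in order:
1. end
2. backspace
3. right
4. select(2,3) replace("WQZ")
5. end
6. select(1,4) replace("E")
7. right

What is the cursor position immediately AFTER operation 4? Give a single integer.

After op 1 (end): buf='FWCA' cursor=4
After op 2 (backspace): buf='FWC' cursor=3
After op 3 (right): buf='FWC' cursor=3
After op 4 (select(2,3) replace("WQZ")): buf='FWWQZ' cursor=5

Answer: 5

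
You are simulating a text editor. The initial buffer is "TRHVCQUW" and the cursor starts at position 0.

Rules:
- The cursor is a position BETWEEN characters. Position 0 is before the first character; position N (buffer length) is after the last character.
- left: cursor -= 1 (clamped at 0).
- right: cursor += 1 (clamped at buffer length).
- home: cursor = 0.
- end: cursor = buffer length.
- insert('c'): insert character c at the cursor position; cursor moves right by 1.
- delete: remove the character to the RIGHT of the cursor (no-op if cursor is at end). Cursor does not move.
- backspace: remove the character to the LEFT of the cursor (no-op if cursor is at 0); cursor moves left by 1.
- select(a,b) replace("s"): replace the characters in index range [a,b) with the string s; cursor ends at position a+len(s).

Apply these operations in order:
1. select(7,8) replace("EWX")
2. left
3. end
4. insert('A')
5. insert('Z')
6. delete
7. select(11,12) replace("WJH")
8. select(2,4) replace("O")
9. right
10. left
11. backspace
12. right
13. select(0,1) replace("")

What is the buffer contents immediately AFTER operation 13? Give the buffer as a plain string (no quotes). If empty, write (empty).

After op 1 (select(7,8) replace("EWX")): buf='TRHVCQUEWX' cursor=10
After op 2 (left): buf='TRHVCQUEWX' cursor=9
After op 3 (end): buf='TRHVCQUEWX' cursor=10
After op 4 (insert('A')): buf='TRHVCQUEWXA' cursor=11
After op 5 (insert('Z')): buf='TRHVCQUEWXAZ' cursor=12
After op 6 (delete): buf='TRHVCQUEWXAZ' cursor=12
After op 7 (select(11,12) replace("WJH")): buf='TRHVCQUEWXAWJH' cursor=14
After op 8 (select(2,4) replace("O")): buf='TROCQUEWXAWJH' cursor=3
After op 9 (right): buf='TROCQUEWXAWJH' cursor=4
After op 10 (left): buf='TROCQUEWXAWJH' cursor=3
After op 11 (backspace): buf='TRCQUEWXAWJH' cursor=2
After op 12 (right): buf='TRCQUEWXAWJH' cursor=3
After op 13 (select(0,1) replace("")): buf='RCQUEWXAWJH' cursor=0

Answer: RCQUEWXAWJH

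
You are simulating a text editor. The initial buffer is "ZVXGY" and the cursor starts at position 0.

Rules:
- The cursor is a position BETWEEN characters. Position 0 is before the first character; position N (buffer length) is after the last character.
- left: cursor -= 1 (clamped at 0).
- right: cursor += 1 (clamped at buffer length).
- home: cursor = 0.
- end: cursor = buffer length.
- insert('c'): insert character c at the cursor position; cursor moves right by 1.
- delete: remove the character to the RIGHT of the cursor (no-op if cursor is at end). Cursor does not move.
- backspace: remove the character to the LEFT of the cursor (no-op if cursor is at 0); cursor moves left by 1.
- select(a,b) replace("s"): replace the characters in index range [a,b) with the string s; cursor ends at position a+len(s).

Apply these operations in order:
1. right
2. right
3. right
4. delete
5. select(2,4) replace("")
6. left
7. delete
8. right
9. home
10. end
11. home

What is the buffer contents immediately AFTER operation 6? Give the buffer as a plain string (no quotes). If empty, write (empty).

Answer: ZV

Derivation:
After op 1 (right): buf='ZVXGY' cursor=1
After op 2 (right): buf='ZVXGY' cursor=2
After op 3 (right): buf='ZVXGY' cursor=3
After op 4 (delete): buf='ZVXY' cursor=3
After op 5 (select(2,4) replace("")): buf='ZV' cursor=2
After op 6 (left): buf='ZV' cursor=1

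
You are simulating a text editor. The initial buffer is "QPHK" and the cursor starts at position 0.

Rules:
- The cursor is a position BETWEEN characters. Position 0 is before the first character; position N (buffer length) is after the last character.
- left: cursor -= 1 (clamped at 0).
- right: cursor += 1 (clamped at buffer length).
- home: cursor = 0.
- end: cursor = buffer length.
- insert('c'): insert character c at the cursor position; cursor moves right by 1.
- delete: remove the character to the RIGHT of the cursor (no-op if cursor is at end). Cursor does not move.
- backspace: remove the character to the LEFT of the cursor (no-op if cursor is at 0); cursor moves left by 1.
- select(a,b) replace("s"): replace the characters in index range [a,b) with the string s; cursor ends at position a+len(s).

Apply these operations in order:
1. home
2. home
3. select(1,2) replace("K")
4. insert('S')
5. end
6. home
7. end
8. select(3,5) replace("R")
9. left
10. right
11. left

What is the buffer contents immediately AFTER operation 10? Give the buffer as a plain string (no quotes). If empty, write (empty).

After op 1 (home): buf='QPHK' cursor=0
After op 2 (home): buf='QPHK' cursor=0
After op 3 (select(1,2) replace("K")): buf='QKHK' cursor=2
After op 4 (insert('S')): buf='QKSHK' cursor=3
After op 5 (end): buf='QKSHK' cursor=5
After op 6 (home): buf='QKSHK' cursor=0
After op 7 (end): buf='QKSHK' cursor=5
After op 8 (select(3,5) replace("R")): buf='QKSR' cursor=4
After op 9 (left): buf='QKSR' cursor=3
After op 10 (right): buf='QKSR' cursor=4

Answer: QKSR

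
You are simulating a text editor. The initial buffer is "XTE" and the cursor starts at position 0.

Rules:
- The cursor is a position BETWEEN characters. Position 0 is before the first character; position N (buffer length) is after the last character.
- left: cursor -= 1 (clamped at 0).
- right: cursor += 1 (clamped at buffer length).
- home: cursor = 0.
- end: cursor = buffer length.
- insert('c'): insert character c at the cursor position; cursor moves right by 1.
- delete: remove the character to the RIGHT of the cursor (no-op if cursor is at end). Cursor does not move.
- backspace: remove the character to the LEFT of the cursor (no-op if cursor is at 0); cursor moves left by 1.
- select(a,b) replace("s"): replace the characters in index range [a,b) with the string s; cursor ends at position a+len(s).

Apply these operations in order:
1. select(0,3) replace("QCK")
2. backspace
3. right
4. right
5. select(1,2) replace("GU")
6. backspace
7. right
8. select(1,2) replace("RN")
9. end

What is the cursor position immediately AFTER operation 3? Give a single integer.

After op 1 (select(0,3) replace("QCK")): buf='QCK' cursor=3
After op 2 (backspace): buf='QC' cursor=2
After op 3 (right): buf='QC' cursor=2

Answer: 2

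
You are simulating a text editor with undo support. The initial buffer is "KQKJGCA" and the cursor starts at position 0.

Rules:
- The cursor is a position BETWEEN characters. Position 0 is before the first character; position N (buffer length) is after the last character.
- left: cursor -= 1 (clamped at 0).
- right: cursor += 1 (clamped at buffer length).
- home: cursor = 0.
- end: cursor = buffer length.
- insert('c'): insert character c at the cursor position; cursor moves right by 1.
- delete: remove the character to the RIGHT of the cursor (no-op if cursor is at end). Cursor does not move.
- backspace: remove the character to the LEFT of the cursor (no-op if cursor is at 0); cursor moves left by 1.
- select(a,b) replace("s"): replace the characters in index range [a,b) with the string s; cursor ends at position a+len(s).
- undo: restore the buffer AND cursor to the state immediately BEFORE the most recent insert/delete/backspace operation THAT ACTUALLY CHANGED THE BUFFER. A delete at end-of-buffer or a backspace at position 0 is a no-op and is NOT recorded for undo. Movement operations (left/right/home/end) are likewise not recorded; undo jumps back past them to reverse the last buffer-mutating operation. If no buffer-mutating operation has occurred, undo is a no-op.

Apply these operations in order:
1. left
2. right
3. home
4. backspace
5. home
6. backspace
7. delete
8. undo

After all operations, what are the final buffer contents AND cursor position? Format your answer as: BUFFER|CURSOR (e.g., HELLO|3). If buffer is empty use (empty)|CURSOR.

After op 1 (left): buf='KQKJGCA' cursor=0
After op 2 (right): buf='KQKJGCA' cursor=1
After op 3 (home): buf='KQKJGCA' cursor=0
After op 4 (backspace): buf='KQKJGCA' cursor=0
After op 5 (home): buf='KQKJGCA' cursor=0
After op 6 (backspace): buf='KQKJGCA' cursor=0
After op 7 (delete): buf='QKJGCA' cursor=0
After op 8 (undo): buf='KQKJGCA' cursor=0

Answer: KQKJGCA|0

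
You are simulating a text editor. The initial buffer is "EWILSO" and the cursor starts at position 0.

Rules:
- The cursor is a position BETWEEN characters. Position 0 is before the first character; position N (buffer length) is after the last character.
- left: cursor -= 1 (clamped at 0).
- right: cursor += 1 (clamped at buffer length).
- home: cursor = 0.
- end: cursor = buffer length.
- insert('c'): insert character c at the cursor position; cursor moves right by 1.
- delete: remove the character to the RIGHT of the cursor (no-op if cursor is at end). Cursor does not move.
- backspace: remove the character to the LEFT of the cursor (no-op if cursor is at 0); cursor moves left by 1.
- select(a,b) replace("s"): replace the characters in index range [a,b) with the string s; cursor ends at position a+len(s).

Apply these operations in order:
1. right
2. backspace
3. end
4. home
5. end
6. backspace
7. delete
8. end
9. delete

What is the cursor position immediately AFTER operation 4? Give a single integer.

Answer: 0

Derivation:
After op 1 (right): buf='EWILSO' cursor=1
After op 2 (backspace): buf='WILSO' cursor=0
After op 3 (end): buf='WILSO' cursor=5
After op 4 (home): buf='WILSO' cursor=0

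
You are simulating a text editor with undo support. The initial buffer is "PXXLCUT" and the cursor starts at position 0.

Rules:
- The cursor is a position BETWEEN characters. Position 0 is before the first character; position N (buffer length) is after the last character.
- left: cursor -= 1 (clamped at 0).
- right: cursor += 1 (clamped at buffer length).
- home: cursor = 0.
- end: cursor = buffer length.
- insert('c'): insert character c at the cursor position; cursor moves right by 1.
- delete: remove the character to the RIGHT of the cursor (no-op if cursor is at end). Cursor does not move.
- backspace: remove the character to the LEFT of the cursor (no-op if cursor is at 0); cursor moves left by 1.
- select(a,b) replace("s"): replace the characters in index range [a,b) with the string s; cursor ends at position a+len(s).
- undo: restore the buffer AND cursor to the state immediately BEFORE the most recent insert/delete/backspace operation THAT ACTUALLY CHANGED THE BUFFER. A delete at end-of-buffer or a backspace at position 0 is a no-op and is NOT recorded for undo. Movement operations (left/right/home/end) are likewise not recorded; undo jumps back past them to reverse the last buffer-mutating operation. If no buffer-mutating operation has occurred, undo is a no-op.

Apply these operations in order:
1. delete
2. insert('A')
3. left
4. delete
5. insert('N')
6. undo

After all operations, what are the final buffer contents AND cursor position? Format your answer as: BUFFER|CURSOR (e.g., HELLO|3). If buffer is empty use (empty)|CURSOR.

Answer: XXLCUT|0

Derivation:
After op 1 (delete): buf='XXLCUT' cursor=0
After op 2 (insert('A')): buf='AXXLCUT' cursor=1
After op 3 (left): buf='AXXLCUT' cursor=0
After op 4 (delete): buf='XXLCUT' cursor=0
After op 5 (insert('N')): buf='NXXLCUT' cursor=1
After op 6 (undo): buf='XXLCUT' cursor=0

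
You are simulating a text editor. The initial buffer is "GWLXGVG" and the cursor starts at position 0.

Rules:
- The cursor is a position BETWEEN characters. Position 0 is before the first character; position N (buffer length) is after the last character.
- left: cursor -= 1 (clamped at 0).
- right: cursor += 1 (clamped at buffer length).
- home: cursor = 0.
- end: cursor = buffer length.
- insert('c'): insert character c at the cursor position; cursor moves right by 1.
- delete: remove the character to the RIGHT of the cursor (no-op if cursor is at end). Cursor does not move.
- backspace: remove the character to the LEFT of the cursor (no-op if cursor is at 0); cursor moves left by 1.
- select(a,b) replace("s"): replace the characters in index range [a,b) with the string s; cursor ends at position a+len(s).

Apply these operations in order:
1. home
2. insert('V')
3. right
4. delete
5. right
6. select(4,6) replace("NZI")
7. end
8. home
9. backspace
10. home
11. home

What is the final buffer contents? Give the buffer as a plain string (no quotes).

After op 1 (home): buf='GWLXGVG' cursor=0
After op 2 (insert('V')): buf='VGWLXGVG' cursor=1
After op 3 (right): buf='VGWLXGVG' cursor=2
After op 4 (delete): buf='VGLXGVG' cursor=2
After op 5 (right): buf='VGLXGVG' cursor=3
After op 6 (select(4,6) replace("NZI")): buf='VGLXNZIG' cursor=7
After op 7 (end): buf='VGLXNZIG' cursor=8
After op 8 (home): buf='VGLXNZIG' cursor=0
After op 9 (backspace): buf='VGLXNZIG' cursor=0
After op 10 (home): buf='VGLXNZIG' cursor=0
After op 11 (home): buf='VGLXNZIG' cursor=0

Answer: VGLXNZIG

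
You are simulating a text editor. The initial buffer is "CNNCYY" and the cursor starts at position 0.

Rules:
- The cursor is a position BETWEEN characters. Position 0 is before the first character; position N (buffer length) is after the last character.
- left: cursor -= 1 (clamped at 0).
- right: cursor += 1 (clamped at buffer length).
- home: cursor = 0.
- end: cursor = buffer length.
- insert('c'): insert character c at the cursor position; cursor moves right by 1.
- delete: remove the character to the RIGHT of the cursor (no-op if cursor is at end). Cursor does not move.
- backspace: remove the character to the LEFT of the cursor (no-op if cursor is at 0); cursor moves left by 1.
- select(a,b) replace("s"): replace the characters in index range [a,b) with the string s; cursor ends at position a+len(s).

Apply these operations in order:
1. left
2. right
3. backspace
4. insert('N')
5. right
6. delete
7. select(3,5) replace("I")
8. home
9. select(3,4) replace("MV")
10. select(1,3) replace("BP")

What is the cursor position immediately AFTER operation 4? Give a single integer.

Answer: 1

Derivation:
After op 1 (left): buf='CNNCYY' cursor=0
After op 2 (right): buf='CNNCYY' cursor=1
After op 3 (backspace): buf='NNCYY' cursor=0
After op 4 (insert('N')): buf='NNNCYY' cursor=1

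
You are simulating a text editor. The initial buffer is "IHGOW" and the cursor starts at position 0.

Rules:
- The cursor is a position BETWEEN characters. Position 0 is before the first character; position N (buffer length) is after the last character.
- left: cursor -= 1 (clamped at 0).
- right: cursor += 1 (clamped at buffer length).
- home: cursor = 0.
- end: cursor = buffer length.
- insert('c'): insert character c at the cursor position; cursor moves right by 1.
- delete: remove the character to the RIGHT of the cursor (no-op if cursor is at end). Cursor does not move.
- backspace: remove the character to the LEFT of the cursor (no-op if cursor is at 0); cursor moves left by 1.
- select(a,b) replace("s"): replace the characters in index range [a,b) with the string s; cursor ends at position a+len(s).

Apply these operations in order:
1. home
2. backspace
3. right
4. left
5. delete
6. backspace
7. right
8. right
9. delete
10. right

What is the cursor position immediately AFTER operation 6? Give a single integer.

After op 1 (home): buf='IHGOW' cursor=0
After op 2 (backspace): buf='IHGOW' cursor=0
After op 3 (right): buf='IHGOW' cursor=1
After op 4 (left): buf='IHGOW' cursor=0
After op 5 (delete): buf='HGOW' cursor=0
After op 6 (backspace): buf='HGOW' cursor=0

Answer: 0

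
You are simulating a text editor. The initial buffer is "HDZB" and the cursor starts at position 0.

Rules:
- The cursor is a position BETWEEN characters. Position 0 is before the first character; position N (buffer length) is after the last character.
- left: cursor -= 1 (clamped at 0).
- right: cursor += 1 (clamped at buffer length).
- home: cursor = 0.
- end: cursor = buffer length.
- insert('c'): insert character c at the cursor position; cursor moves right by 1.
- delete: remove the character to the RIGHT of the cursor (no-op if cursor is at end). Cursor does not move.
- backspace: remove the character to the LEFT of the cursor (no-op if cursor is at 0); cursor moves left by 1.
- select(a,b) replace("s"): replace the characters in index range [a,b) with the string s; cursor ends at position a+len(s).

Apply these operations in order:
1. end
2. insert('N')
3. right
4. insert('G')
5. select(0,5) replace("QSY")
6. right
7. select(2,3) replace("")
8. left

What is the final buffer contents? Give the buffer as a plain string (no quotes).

After op 1 (end): buf='HDZB' cursor=4
After op 2 (insert('N')): buf='HDZBN' cursor=5
After op 3 (right): buf='HDZBN' cursor=5
After op 4 (insert('G')): buf='HDZBNG' cursor=6
After op 5 (select(0,5) replace("QSY")): buf='QSYG' cursor=3
After op 6 (right): buf='QSYG' cursor=4
After op 7 (select(2,3) replace("")): buf='QSG' cursor=2
After op 8 (left): buf='QSG' cursor=1

Answer: QSG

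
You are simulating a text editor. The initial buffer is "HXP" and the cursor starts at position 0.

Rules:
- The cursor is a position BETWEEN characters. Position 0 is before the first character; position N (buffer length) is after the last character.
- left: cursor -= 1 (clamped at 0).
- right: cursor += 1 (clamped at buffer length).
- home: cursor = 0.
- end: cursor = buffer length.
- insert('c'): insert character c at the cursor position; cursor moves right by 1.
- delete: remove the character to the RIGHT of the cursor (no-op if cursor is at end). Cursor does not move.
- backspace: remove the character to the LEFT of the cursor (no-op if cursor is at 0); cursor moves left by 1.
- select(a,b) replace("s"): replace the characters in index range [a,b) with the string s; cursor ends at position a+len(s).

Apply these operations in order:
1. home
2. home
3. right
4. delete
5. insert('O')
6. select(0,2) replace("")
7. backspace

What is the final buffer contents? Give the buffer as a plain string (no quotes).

Answer: P

Derivation:
After op 1 (home): buf='HXP' cursor=0
After op 2 (home): buf='HXP' cursor=0
After op 3 (right): buf='HXP' cursor=1
After op 4 (delete): buf='HP' cursor=1
After op 5 (insert('O')): buf='HOP' cursor=2
After op 6 (select(0,2) replace("")): buf='P' cursor=0
After op 7 (backspace): buf='P' cursor=0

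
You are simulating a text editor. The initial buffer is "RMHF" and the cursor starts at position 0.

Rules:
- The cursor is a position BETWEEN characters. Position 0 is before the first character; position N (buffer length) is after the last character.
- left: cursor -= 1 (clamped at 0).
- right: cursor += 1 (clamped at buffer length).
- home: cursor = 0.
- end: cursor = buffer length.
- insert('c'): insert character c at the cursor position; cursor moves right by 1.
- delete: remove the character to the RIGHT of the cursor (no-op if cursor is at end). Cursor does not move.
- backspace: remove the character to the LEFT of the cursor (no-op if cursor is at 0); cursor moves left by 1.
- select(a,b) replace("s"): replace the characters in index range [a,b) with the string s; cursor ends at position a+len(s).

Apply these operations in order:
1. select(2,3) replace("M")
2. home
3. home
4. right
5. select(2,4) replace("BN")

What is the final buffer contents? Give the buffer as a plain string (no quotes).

After op 1 (select(2,3) replace("M")): buf='RMMF' cursor=3
After op 2 (home): buf='RMMF' cursor=0
After op 3 (home): buf='RMMF' cursor=0
After op 4 (right): buf='RMMF' cursor=1
After op 5 (select(2,4) replace("BN")): buf='RMBN' cursor=4

Answer: RMBN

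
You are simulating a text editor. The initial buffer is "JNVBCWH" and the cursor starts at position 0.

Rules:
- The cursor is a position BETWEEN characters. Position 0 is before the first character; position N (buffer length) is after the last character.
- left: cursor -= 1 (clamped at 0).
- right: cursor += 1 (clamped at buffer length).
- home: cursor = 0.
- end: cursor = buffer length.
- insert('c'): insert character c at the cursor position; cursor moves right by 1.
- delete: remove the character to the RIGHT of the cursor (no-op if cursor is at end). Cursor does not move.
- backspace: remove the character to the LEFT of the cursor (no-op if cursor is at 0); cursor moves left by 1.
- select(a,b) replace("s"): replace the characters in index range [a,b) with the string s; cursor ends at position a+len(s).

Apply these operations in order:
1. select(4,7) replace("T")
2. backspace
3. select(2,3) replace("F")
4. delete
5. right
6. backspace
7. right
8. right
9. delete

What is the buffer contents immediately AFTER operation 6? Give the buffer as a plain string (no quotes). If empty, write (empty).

After op 1 (select(4,7) replace("T")): buf='JNVBT' cursor=5
After op 2 (backspace): buf='JNVB' cursor=4
After op 3 (select(2,3) replace("F")): buf='JNFB' cursor=3
After op 4 (delete): buf='JNF' cursor=3
After op 5 (right): buf='JNF' cursor=3
After op 6 (backspace): buf='JN' cursor=2

Answer: JN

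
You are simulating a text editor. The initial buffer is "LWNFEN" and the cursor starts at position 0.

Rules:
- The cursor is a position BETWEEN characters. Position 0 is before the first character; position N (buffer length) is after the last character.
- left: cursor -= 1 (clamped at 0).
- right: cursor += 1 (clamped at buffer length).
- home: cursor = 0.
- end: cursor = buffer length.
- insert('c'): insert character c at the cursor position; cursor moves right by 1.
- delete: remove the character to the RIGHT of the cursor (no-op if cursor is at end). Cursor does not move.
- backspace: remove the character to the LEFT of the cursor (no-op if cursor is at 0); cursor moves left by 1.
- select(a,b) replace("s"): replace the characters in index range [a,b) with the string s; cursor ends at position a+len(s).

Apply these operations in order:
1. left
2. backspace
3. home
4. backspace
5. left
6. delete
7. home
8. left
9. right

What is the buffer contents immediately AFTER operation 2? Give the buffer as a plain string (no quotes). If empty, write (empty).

After op 1 (left): buf='LWNFEN' cursor=0
After op 2 (backspace): buf='LWNFEN' cursor=0

Answer: LWNFEN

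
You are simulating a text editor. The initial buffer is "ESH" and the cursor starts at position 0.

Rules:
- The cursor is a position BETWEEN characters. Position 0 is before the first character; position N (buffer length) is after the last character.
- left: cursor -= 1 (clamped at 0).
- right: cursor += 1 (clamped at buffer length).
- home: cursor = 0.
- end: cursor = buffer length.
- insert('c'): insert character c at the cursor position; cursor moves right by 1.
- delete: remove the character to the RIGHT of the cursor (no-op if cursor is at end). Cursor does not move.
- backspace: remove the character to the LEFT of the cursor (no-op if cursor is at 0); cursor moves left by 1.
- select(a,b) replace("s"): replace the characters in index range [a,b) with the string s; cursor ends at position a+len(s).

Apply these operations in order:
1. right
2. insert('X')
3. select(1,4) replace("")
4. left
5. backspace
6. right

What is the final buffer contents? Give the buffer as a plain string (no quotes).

Answer: E

Derivation:
After op 1 (right): buf='ESH' cursor=1
After op 2 (insert('X')): buf='EXSH' cursor=2
After op 3 (select(1,4) replace("")): buf='E' cursor=1
After op 4 (left): buf='E' cursor=0
After op 5 (backspace): buf='E' cursor=0
After op 6 (right): buf='E' cursor=1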